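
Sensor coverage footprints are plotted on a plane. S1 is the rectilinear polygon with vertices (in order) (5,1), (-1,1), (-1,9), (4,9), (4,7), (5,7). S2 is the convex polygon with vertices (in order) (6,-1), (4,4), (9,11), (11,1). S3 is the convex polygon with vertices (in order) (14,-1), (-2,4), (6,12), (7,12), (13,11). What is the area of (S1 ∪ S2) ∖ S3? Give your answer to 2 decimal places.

|S1 ∪ S2| = 90.55.
|(S1 ∪ S2) ∩ S3| = 66.2578.
|(S1 ∪ S2) ∖ S3| = 90.55 − 66.2578 = 24.29.

24.29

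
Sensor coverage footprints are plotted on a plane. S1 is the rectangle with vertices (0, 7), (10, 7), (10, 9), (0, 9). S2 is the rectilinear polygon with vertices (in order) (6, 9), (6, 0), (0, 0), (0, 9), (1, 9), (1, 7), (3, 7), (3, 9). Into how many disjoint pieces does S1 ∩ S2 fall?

S1 ∩ S2 splits into 2 disjoint pieces (area 6, area 2).

2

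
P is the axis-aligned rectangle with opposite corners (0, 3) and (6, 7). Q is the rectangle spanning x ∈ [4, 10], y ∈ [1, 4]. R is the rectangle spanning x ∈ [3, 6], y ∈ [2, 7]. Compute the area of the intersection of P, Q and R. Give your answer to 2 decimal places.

2.00

The intersection is the polygon with vertices (4,3), (4,4), (6,4), (6,3).
By the shoelace formula its area is 2.00.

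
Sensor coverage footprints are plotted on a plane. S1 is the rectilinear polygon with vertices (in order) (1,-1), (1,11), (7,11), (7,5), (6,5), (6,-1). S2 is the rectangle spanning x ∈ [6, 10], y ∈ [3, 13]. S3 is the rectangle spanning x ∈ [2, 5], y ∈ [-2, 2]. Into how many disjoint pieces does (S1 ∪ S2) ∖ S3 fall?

(S1 ∪ S2) ∖ S3 is a single connected region.

1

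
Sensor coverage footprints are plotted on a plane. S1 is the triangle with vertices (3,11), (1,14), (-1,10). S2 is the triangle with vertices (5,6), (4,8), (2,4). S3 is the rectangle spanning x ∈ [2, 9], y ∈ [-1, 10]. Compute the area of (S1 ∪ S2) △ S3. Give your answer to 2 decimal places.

80.00

|S1 ∪ S2| = 11.
|(S1 ∪ S2) ∩ S3| = 4.
|(S1 ∪ S2) △ S3| = 11 + 77 − 8 = 80.00.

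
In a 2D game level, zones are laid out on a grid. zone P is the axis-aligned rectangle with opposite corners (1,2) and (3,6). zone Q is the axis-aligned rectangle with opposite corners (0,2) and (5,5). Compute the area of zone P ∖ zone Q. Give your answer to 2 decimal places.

|zone P∩zone Q|: x∈[1,3], y∈[2,5] → 2·3 = 6.
|zone P| = 8.
|zone P ∖ zone Q| = |zone P| − |zone P∩zone Q| = 8 − 6 = 2.00.

2.00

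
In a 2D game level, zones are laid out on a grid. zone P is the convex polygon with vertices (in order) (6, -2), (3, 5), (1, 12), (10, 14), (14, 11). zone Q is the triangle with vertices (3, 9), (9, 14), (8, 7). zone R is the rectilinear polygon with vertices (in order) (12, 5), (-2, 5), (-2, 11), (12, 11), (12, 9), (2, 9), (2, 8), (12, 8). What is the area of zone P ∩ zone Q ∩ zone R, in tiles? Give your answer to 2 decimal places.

9.78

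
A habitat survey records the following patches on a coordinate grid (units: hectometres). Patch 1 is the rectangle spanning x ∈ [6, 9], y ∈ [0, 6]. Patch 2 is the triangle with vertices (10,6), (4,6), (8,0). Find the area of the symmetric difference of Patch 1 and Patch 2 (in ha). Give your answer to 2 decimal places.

9.00

|Patch 1| = 18, |Patch 2| = 18, |Patch 1∩Patch 2| = 13.5.
|Patch 1 △ Patch 2| = |Patch 1| + |Patch 2| − 2·|Patch 1∩Patch 2| = 18 + 18 − 27 = 9.00.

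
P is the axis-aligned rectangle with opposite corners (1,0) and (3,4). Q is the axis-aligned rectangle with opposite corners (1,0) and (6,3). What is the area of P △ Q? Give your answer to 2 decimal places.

|P∩Q|: x∈[1,3], y∈[0,3] → 2·3 = 6.
|P △ Q| = |P| + |Q| − 2·|P∩Q| = 8 + 15 − 12 = 11.00.

11.00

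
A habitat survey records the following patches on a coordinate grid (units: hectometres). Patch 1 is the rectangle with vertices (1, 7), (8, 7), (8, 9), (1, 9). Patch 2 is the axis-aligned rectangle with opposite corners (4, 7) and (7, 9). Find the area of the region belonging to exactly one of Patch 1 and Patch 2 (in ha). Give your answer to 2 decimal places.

8.00

|Patch 1∩Patch 2|: x∈[4,7], y∈[7,9] → 3·2 = 6.
|Patch 1 △ Patch 2| = |Patch 1| + |Patch 2| − 2·|Patch 1∩Patch 2| = 14 + 6 − 12 = 8.00.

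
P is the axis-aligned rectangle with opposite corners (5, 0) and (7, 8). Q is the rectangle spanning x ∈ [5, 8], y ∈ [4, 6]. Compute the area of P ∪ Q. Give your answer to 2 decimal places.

18.00

By inclusion–exclusion:
Individual areas: |P| = 16, |Q| = 6.
|P∩Q|: x∈[5,7], y∈[4,6] → 2·2 = 4.
|P ∪ Q| = 22 − 4 = 18.00.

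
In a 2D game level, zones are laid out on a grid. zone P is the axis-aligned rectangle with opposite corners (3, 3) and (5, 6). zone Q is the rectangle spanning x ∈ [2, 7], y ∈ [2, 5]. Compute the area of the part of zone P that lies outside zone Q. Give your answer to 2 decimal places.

2.00

|zone P∩zone Q|: x∈[3,5], y∈[3,5] → 2·2 = 4.
|zone P| = 6.
|zone P ∖ zone Q| = |zone P| − |zone P∩zone Q| = 6 − 4 = 2.00.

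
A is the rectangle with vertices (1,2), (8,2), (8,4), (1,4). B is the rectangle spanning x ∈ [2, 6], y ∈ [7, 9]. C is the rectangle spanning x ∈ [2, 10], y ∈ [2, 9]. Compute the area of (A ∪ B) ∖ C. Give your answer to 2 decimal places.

2.00

|A ∪ B| = 22.
|(A ∪ B) ∩ C| = 20.
|(A ∪ B) ∖ C| = 22 − 20 = 2.00.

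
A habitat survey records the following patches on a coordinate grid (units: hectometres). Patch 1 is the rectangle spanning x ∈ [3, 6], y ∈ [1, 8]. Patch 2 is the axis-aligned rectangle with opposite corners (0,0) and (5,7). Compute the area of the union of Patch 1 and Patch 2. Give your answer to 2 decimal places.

44.00

By inclusion–exclusion:
Individual areas: |Patch 1| = 21, |Patch 2| = 35.
|Patch 1∩Patch 2|: x∈[3,5], y∈[1,7] → 2·6 = 12.
|Patch 1 ∪ Patch 2| = 56 − 12 = 44.00.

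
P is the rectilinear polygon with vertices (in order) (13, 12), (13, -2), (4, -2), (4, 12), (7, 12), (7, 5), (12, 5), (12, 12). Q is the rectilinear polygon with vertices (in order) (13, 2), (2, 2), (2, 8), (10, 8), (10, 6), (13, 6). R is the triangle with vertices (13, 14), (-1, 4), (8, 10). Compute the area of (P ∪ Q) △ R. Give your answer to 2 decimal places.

|P ∪ Q| = 114.
|(P ∪ Q) ∩ R| = 1.3095.
|(P ∪ Q) △ R| = 114 + 3 − 2.619 = 114.38.

114.38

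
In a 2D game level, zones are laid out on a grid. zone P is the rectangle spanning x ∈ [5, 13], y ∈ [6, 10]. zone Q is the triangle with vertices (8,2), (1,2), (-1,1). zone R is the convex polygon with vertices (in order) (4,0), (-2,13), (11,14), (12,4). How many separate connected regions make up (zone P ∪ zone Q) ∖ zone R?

2

(zone P ∪ zone Q) ∖ zone R splits into 2 disjoint pieces (area 5.6, area 2.2192).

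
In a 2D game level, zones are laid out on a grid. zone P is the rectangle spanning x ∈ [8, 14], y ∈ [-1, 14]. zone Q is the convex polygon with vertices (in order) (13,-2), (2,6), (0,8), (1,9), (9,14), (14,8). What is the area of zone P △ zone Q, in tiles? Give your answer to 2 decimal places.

74.78

|zone P| = 90, |zone Q| = 116.5, |zone P∩zone Q| = 65.8591.
|zone P △ zone Q| = |zone P| + |zone Q| − 2·|zone P∩zone Q| = 90 + 116.5 − 131.7182 = 74.78.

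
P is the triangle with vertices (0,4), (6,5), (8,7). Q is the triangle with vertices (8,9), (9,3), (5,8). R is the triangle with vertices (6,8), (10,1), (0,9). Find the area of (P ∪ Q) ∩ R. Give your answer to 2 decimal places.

4.30

|P ∪ Q| = 13.8536.
|(P ∪ Q) ∩ R| = 4.30.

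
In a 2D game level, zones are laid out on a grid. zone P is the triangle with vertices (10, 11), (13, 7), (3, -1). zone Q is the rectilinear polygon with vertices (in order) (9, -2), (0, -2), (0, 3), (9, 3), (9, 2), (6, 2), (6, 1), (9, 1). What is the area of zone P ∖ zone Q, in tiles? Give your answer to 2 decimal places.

|zone P| = 32, |zone P∩zone Q| = 5.1083.
|zone P ∖ zone Q| = |zone P| − |zone P∩zone Q| = 32 − 5.1083 = 26.89.

26.89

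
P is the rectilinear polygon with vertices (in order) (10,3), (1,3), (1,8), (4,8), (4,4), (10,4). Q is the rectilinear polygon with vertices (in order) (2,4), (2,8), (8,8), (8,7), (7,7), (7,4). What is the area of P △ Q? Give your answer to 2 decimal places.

|P| = 21, |Q| = 21, |P∩Q| = 8.
|P △ Q| = |P| + |Q| − 2·|P∩Q| = 21 + 21 − 16 = 26.00.

26.00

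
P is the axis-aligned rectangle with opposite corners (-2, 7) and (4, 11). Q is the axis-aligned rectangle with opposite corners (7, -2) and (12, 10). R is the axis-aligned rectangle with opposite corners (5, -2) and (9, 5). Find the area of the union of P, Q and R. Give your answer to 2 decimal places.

By inclusion–exclusion:
Individual areas: |P| = 24, |Q| = 60, |R| = 28.
|P∩Q| = 0 (no overlap).
|P∩R| = 0 (no overlap).
|Q∩R|: x∈[7,9], y∈[-2,5] → 2·7 = 14.
|P∩Q∩R| = 0.
|P ∪ Q ∪ R| = 112 − 14 + 0 = 98.00.

98.00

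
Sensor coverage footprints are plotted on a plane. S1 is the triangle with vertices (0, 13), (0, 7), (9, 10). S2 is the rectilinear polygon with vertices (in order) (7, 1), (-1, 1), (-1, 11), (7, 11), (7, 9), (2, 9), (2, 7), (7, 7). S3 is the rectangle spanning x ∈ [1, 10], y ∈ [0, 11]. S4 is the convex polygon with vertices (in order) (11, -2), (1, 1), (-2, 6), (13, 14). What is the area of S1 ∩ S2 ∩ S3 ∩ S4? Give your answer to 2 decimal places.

3.23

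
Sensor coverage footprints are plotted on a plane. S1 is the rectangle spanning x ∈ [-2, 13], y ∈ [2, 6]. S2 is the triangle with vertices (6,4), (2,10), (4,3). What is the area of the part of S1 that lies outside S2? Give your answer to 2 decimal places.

55.05

|S1| = 60, |S1∩S2| = 4.9524.
|S1 ∖ S2| = |S1| − |S1∩S2| = 60 − 4.9524 = 55.05.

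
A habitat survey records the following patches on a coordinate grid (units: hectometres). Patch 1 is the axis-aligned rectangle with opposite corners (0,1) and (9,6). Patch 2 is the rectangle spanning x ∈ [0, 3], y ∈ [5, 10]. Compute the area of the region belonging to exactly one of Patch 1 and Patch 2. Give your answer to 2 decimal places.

|Patch 1∩Patch 2|: x∈[0,3], y∈[5,6] → 3·1 = 3.
|Patch 1 △ Patch 2| = |Patch 1| + |Patch 2| − 2·|Patch 1∩Patch 2| = 45 + 15 − 6 = 54.00.

54.00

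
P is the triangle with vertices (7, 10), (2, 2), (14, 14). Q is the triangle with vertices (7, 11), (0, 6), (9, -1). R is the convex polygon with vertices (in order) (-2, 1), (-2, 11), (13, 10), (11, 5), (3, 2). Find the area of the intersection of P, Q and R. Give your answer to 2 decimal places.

8.14

The intersection is the polygon with vertices (7.152,10.087), (7.571,7.571), (3.375,3.375), (3.028,3.645), (7,10).
By the shoelace formula its area is 8.14.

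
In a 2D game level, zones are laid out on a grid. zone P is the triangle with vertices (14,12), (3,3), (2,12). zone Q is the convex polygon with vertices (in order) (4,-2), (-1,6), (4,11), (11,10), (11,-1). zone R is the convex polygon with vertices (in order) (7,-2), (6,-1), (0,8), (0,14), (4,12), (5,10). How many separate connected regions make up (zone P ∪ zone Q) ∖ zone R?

2

(zone P ∪ zone Q) ∖ zone R splits into 2 disjoint pieces (area 73.8097, area 21.2375).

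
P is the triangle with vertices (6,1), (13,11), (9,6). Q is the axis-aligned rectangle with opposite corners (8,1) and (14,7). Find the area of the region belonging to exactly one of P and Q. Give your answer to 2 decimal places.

36.05

|P| = 2.5, |Q| = 36, |P∩Q| = 1.2238.
|P △ Q| = |P| + |Q| − 2·|P∩Q| = 2.5 + 36 − 2.4476 = 36.05.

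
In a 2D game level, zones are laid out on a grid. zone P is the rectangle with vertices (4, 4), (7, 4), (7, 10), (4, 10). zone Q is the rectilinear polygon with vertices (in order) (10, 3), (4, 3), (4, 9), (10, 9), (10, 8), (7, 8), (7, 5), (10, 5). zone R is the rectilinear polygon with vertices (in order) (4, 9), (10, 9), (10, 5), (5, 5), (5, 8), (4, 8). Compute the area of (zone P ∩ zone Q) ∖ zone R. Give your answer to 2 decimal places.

|zone P ∩ zone Q| = 15.
|(zone P ∩ zone Q) ∩ zone R| = 9.
|(zone P ∩ zone Q) ∖ zone R| = 15 − 9 = 6.00.

6.00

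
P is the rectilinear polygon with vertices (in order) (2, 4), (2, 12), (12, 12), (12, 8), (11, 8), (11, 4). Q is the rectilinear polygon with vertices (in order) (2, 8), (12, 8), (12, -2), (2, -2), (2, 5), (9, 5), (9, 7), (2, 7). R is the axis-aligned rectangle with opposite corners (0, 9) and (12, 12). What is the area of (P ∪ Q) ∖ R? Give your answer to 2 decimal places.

|P ∪ Q| = 140.
|(P ∪ Q) ∩ R| = 30.
|(P ∪ Q) ∖ R| = 140 − 30 = 110.00.

110.00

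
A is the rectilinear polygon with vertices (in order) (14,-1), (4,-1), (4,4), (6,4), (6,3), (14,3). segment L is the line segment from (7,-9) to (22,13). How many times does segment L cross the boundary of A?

2

The segment meets the boundary at (14,1.267), (12.455,-1).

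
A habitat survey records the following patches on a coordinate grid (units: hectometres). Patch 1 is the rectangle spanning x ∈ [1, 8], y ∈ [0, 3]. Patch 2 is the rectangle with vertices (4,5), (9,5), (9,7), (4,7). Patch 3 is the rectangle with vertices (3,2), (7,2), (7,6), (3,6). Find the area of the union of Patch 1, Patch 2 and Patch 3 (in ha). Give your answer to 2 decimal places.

40.00

By inclusion–exclusion:
Individual areas: |Patch 1| = 21, |Patch 2| = 10, |Patch 3| = 16.
|Patch 1∩Patch 2| = 0 (no overlap).
|Patch 1∩Patch 3|: x∈[3,7], y∈[2,3] → 4·1 = 4.
|Patch 2∩Patch 3|: x∈[4,7], y∈[5,6] → 3·1 = 3.
|Patch 1∩Patch 2∩Patch 3| = 0.
|Patch 1 ∪ Patch 2 ∪ Patch 3| = 47 − 7 + 0 = 40.00.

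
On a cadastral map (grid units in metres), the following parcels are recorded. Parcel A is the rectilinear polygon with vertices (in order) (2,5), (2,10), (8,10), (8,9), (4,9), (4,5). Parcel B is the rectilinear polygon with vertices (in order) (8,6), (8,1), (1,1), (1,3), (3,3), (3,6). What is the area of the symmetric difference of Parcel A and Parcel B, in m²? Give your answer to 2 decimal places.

|Parcel A| = 14, |Parcel B| = 29, |Parcel A∩Parcel B| = 1.
|Parcel A △ Parcel B| = |Parcel A| + |Parcel B| − 2·|Parcel A∩Parcel B| = 14 + 29 − 2 = 41.00.

41.00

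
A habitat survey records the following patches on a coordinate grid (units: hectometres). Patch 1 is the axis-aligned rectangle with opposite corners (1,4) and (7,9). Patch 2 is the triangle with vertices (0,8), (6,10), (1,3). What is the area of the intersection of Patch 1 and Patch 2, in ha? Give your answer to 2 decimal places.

The intersection is the polygon with vertices (5.286,9), (1.714,4), (1,4), (1,8.333), (3,9).
By the shoelace formula its area is 11.83.

11.83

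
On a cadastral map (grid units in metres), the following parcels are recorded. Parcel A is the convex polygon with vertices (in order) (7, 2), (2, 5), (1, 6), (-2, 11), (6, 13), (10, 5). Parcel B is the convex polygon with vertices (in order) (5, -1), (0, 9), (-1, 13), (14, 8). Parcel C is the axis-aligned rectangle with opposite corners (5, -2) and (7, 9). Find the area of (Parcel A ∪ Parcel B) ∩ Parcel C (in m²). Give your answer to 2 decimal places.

The region (Parcel A ∪ Parcel B) ∩ Parcel C is the polygon with vertices (5,-1), (5,9), (7,9), (7,1).
By the shoelace formula its area is 18.00.

18.00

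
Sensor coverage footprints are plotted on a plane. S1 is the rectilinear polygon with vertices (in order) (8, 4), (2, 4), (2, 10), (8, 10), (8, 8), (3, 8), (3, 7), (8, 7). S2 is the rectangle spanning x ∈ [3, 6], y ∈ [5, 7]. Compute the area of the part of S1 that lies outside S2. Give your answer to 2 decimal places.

|S1| = 31, |S1∩S2| = 6.
|S1 ∖ S2| = |S1| − |S1∩S2| = 31 − 6 = 25.00.

25.00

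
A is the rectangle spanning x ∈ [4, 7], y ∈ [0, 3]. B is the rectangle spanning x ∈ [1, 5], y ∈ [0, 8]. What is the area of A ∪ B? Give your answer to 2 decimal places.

38.00

By inclusion–exclusion:
Individual areas: |A| = 9, |B| = 32.
|A∩B|: x∈[4,5], y∈[0,3] → 1·3 = 3.
|A ∪ B| = 41 − 3 = 38.00.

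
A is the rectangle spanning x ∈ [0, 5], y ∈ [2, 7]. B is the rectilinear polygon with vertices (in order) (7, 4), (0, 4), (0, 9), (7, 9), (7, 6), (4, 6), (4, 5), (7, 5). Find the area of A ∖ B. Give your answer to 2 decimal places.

|A| = 25, |A∩B| = 14.
|A ∖ B| = |A| − |A∩B| = 25 − 14 = 11.00.

11.00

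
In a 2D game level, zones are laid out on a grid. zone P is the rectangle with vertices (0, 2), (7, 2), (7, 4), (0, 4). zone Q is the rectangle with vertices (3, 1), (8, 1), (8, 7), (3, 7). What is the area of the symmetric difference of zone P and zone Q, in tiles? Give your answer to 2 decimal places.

28.00

|zone P∩zone Q|: x∈[3,7], y∈[2,4] → 4·2 = 8.
|zone P △ zone Q| = |zone P| + |zone Q| − 2·|zone P∩zone Q| = 14 + 30 − 16 = 28.00.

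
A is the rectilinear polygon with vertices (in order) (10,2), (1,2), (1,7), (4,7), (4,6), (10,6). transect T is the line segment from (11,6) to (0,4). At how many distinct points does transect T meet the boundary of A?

2

The segment meets the boundary at (1,4.182), (10,5.818).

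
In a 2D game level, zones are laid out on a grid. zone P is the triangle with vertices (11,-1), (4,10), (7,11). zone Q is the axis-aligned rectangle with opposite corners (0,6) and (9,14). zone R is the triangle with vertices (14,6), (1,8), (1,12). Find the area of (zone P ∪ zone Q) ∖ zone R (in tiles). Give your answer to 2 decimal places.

|zone P ∪ zone Q| = 79.4242.
|(zone P ∪ zone Q) ∩ zone R| = 22.1538.
|(zone P ∪ zone Q) ∖ zone R| = 79.4242 − 22.1538 = 57.27.

57.27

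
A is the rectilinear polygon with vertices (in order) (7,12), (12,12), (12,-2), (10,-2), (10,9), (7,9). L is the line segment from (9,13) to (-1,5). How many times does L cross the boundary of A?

2

The segment meets the boundary at (7,11.4), (7.75,12).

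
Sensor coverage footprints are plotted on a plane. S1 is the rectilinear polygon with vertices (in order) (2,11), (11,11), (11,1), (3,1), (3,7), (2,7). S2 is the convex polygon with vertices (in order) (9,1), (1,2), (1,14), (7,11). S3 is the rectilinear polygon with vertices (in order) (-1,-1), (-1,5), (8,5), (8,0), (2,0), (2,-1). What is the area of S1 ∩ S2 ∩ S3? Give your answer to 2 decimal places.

The intersection is the polygon with vertices (3,1.75), (3,5), (8,5), (8,1.125).
By the shoelace formula its area is 17.81.

17.81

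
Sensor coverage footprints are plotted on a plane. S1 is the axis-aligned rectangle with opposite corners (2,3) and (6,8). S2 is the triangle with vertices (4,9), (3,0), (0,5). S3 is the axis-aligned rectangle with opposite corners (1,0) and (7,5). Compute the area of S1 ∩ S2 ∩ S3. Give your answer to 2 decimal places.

2.89

The intersection is the polygon with vertices (3.333,3), (2,3), (2,5), (3.556,5).
By the shoelace formula its area is 2.89.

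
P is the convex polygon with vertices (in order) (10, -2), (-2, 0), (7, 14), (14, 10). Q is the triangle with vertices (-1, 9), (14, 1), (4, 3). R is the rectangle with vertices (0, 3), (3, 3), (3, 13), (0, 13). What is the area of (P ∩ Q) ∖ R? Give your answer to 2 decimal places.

|P ∩ Q| = 20.5967.
|(P ∩ Q) ∩ R| = 2.124.
|(P ∩ Q) ∖ R| = 20.5967 − 2.124 = 18.47.

18.47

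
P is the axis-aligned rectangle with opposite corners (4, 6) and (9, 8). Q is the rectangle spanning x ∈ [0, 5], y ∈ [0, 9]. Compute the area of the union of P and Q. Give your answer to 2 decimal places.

By inclusion–exclusion:
Individual areas: |P| = 10, |Q| = 45.
|P∩Q|: x∈[4,5], y∈[6,8] → 1·2 = 2.
|P ∪ Q| = 55 − 2 = 53.00.

53.00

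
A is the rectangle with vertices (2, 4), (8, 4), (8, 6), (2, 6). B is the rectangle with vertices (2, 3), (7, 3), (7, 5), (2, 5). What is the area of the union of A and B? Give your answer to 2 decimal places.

By inclusion–exclusion:
Individual areas: |A| = 12, |B| = 10.
|A∩B|: x∈[2,7], y∈[4,5] → 5·1 = 5.
|A ∪ B| = 22 − 5 = 17.00.

17.00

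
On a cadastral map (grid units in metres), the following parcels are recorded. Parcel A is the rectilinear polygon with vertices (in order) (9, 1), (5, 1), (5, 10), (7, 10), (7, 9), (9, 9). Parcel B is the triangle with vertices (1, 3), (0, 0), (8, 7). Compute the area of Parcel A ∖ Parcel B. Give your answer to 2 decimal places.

32.63

|Parcel A| = 34, |Parcel A∩Parcel B| = 1.3661.
|Parcel A ∖ Parcel B| = |Parcel A| − |Parcel A∩Parcel B| = 34 − 1.3661 = 32.63.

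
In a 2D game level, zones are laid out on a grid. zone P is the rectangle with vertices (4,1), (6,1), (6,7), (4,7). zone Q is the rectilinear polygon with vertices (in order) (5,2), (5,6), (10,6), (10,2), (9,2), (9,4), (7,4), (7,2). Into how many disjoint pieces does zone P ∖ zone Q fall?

1

zone P ∖ zone Q is a single connected region.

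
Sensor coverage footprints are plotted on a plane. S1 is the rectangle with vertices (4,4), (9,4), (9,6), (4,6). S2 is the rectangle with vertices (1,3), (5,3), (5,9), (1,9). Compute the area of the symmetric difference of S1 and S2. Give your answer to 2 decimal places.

|S1∩S2|: x∈[4,5], y∈[4,6] → 1·2 = 2.
|S1 △ S2| = |S1| + |S2| − 2·|S1∩S2| = 10 + 24 − 4 = 30.00.

30.00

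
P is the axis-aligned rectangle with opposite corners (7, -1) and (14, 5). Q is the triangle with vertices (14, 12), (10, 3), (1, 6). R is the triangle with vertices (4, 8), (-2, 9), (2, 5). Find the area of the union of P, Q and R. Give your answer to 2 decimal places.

91.81

By inclusion–exclusion:
Individual areas: |P| = 42, |Q| = 46.5, |R| = 10.
|P∩Q| = 5.3889.
|P∩R| = 0.
|Q∩R| = 1.3047.
|P∩Q∩R| = 0.
|P ∪ Q ∪ R| = 98.5 − 6.6936 + 0 = 91.81.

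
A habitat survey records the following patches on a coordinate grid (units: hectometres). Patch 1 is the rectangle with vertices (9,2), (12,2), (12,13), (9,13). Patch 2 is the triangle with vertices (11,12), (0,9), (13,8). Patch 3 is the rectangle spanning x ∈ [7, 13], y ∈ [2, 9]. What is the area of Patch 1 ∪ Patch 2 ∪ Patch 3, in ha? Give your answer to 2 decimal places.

By inclusion–exclusion:
Individual areas: |Patch 1| = 33, |Patch 2| = 25, |Patch 3| = 42.
|Patch 1∩Patch 2| = 9.8776.
|Patch 1∩Patch 3|: x∈[9,12], y∈[2,9] → 3·7 = 21.
|Patch 2∩Patch 3| = 4.3654.
|Patch 1∩Patch 2∩Patch 3| = 2.4231.
|Patch 1 ∪ Patch 2 ∪ Patch 3| = 100 − 35.243 + 2.4231 = 67.18.

67.18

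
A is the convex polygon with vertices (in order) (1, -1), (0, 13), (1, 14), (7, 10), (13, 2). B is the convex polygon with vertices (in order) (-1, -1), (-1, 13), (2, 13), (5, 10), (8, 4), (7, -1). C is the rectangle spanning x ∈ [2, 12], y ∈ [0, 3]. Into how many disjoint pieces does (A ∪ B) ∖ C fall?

(A ∪ B) ∖ C is a single connected region.

1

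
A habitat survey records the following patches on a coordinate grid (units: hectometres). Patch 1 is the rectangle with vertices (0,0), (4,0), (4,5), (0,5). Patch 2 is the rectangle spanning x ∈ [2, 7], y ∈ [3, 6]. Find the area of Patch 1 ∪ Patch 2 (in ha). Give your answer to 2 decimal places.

31.00

By inclusion–exclusion:
Individual areas: |Patch 1| = 20, |Patch 2| = 15.
|Patch 1∩Patch 2|: x∈[2,4], y∈[3,5] → 2·2 = 4.
|Patch 1 ∪ Patch 2| = 35 − 4 = 31.00.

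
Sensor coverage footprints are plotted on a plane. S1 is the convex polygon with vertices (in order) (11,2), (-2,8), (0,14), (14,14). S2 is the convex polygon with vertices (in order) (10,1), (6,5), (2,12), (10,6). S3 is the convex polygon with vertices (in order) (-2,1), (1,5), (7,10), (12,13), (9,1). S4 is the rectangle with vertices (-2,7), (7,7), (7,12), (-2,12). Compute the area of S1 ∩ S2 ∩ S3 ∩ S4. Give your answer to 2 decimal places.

3.83

The intersection is the polygon with vertices (4.387,7.823), (5.895,9.079), (7,8.25), (7,7), (4.857,7).
By the shoelace formula its area is 3.83.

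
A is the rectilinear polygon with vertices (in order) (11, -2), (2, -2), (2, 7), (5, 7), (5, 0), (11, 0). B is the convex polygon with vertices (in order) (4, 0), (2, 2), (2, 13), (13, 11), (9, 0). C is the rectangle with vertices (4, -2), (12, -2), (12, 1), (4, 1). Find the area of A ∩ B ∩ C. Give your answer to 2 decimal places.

1.00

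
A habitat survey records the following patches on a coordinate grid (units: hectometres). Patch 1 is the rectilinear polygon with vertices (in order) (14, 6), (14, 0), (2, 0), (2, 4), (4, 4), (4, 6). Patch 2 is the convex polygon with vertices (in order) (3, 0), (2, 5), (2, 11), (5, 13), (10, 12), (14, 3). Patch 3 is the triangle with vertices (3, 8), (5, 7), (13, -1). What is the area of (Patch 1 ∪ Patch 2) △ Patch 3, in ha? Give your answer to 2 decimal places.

126.51

|Patch 1 ∪ Patch 2| = 130.4.
|(Patch 1 ∪ Patch 2) ∩ Patch 3| = 3.9444.
|(Patch 1 ∪ Patch 2) △ Patch 3| = 130.4 + 4 − 7.8889 = 126.51.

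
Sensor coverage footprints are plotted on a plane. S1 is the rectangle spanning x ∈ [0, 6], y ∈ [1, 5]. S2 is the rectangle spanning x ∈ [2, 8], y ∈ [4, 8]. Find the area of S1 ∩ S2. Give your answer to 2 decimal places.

4.00

|S1∩S2|: x∈[2,6], y∈[4,5] → 4·1 = 4.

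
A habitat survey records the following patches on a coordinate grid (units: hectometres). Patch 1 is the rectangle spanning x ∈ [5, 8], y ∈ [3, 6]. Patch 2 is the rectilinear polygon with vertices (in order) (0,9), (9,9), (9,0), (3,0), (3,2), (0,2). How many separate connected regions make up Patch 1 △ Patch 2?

1

Patch 1 △ Patch 2 is a single connected region.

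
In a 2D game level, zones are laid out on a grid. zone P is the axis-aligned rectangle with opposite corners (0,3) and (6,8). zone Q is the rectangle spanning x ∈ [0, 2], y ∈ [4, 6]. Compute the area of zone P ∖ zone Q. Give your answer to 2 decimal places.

26.00

|zone P∩zone Q|: x∈[0,2], y∈[4,6] → 2·2 = 4.
|zone P| = 30.
|zone P ∖ zone Q| = |zone P| − |zone P∩zone Q| = 30 − 4 = 26.00.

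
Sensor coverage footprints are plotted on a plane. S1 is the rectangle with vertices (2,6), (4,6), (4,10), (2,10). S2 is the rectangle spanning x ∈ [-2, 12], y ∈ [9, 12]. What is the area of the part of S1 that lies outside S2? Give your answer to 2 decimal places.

|S1∩S2|: x∈[2,4], y∈[9,10] → 2·1 = 2.
|S1| = 8.
|S1 ∖ S2| = |S1| − |S1∩S2| = 8 − 2 = 6.00.

6.00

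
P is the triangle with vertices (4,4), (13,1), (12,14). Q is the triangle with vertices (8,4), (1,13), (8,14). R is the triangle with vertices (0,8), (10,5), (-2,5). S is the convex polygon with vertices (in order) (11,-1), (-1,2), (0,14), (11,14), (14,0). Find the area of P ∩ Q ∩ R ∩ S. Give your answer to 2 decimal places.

0.91

The intersection is the polygon with vertices (7.222,5), (6.377,6.087), (8,5.6), (8,5).
By the shoelace formula its area is 0.91.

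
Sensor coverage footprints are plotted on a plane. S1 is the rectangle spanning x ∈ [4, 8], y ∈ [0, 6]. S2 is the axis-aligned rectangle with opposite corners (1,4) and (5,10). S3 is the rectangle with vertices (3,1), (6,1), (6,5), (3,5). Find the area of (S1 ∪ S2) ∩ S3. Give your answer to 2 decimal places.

The region (S1 ∪ S2) ∩ S3 is the polygon with vertices (4,4), (3,4), (3,5), (6,5), (6,1), (4,1).
By the shoelace formula its area is 9.00.

9.00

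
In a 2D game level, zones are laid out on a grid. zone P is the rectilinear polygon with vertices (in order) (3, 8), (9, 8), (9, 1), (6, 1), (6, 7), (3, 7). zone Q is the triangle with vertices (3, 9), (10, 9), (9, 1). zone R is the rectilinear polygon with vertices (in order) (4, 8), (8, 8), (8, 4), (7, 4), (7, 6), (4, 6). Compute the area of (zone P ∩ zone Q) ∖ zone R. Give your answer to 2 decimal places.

|zone P ∩ zone Q| = 16.875.
|(zone P ∩ zone Q) ∩ zone R| = 7.8333.
|(zone P ∩ zone Q) ∖ zone R| = 16.875 − 7.8333 = 9.04.

9.04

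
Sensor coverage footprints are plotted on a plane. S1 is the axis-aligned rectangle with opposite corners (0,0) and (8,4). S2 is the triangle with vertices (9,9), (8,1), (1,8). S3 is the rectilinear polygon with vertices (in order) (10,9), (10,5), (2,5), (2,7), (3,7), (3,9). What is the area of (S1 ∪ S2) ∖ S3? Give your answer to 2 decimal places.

38.25

|S1 ∪ S2| = 59.
|(S1 ∪ S2) ∩ S3| = 20.75.
|(S1 ∪ S2) ∖ S3| = 59 − 20.75 = 38.25.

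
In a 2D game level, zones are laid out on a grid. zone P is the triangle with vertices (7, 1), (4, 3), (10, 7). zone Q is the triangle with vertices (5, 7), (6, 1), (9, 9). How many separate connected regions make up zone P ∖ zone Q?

zone P ∖ zone Q splits into 2 disjoint pieces (area 6.6222, area 1.875).

2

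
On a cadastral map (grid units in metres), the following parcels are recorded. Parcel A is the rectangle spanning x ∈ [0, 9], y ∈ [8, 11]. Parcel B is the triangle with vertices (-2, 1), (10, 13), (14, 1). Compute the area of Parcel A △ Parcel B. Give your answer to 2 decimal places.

|Parcel A| = 27, |Parcel B| = 96, |Parcel A∩Parcel B| = 7.5.
|Parcel A △ Parcel B| = |Parcel A| + |Parcel B| − 2·|Parcel A∩Parcel B| = 27 + 96 − 15 = 108.00.

108.00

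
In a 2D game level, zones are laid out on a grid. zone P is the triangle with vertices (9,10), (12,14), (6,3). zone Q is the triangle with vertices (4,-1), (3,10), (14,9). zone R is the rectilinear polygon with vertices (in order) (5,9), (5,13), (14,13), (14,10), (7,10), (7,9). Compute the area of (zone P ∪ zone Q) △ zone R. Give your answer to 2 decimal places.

|zone P ∪ zone Q| = 62.0746.
|(zone P ∪ zone Q) ∩ zone R| = 2.9886.
|(zone P ∪ zone Q) △ zone R| = 62.0746 + 29 − 5.9773 = 85.10.

85.10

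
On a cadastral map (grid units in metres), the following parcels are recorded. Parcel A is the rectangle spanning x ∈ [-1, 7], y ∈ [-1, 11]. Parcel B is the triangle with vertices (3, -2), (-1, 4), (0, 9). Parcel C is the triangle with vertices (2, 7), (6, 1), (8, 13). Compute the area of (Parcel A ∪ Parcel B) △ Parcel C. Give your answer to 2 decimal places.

72.20

|Parcel A ∪ Parcel B| = 96.197.
|(Parcel A ∪ Parcel B) ∩ Parcel C| = 27.
|(Parcel A ∪ Parcel B) △ Parcel C| = 96.197 + 30 − 54 = 72.20.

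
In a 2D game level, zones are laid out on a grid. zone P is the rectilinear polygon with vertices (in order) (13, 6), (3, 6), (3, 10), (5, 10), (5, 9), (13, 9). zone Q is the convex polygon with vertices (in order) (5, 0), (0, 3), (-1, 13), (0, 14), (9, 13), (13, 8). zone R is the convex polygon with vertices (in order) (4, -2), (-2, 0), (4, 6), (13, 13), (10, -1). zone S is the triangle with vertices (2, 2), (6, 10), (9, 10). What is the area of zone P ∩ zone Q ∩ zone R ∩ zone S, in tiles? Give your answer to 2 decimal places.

2.65

The intersection is the polygon with vertices (4,6), (7.857,9), (8.125,9), (5.5,6).
By the shoelace formula its area is 2.65.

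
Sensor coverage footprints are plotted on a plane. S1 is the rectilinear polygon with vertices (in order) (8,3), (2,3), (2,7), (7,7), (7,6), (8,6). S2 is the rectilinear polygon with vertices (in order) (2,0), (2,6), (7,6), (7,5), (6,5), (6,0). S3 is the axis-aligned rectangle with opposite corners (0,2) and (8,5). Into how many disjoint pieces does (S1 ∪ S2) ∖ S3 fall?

2

(S1 ∪ S2) ∖ S3 splits into 2 disjoint pieces (area 8, area 11).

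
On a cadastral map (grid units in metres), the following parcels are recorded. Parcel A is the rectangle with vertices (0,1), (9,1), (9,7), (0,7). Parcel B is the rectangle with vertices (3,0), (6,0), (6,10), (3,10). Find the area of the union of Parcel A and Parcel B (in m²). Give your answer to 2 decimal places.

By inclusion–exclusion:
Individual areas: |Parcel A| = 54, |Parcel B| = 30.
|Parcel A∩Parcel B|: x∈[3,6], y∈[1,7] → 3·6 = 18.
|Parcel A ∪ Parcel B| = 84 − 18 = 66.00.

66.00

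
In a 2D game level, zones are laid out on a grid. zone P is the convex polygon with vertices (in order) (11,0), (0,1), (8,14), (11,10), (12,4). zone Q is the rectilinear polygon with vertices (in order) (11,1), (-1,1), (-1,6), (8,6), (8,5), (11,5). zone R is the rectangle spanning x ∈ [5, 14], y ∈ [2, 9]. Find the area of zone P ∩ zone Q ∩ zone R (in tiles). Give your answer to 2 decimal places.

21.00

The intersection is the polygon with vertices (8,6), (8,5), (11,5), (11,2), (5,2), (5,6).
By the shoelace formula its area is 21.00.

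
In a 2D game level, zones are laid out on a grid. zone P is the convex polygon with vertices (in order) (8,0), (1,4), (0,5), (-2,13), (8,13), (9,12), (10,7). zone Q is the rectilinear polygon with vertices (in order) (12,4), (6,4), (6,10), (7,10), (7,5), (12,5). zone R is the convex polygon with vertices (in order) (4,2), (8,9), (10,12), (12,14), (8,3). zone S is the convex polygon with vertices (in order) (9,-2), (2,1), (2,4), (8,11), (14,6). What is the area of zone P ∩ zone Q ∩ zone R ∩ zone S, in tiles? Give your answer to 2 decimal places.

3.92

The intersection is the polygon with vertices (6,5.5), (7,7.25), (7,5), (8.727,5), (8.364,4), (6,4).
By the shoelace formula its area is 3.92.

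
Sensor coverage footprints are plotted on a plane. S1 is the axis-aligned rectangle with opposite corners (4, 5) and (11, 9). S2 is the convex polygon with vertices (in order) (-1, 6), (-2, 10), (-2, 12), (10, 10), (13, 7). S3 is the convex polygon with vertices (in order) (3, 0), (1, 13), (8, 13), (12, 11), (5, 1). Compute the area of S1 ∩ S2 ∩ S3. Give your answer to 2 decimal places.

14.15

The intersection is the polygon with vertices (4,6.357), (4,9), (10.6,9), (9,6.714).
By the shoelace formula its area is 14.15.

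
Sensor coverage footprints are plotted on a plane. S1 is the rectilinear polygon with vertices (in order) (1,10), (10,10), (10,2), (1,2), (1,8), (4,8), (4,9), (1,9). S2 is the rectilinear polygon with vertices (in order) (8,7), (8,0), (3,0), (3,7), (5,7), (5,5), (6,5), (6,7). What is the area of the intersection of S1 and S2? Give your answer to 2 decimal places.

23.00

The intersection is the polygon with vertices (3,2), (3,7), (5,7), (5,5), (6,5), (6,7), (8,7), (8,2).
By the shoelace formula its area is 23.00.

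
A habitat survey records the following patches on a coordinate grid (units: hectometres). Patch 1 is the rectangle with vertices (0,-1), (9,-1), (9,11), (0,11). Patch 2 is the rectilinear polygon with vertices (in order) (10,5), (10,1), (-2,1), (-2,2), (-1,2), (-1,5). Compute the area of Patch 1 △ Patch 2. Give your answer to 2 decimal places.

|Patch 1| = 108, |Patch 2| = 45, |Patch 1∩Patch 2| = 36.
|Patch 1 △ Patch 2| = |Patch 1| + |Patch 2| − 2·|Patch 1∩Patch 2| = 108 + 45 − 72 = 81.00.

81.00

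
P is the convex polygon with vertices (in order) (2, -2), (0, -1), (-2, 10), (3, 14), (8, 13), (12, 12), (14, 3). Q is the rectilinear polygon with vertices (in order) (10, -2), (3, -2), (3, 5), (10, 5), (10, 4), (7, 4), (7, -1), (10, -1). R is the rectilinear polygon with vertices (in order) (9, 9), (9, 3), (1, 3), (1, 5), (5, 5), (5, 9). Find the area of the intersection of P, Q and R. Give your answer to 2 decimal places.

10.00

The intersection is the polygon with vertices (3,5), (5,5), (9,5), (9,4), (7,4), (7,3), (3,3).
By the shoelace formula its area is 10.00.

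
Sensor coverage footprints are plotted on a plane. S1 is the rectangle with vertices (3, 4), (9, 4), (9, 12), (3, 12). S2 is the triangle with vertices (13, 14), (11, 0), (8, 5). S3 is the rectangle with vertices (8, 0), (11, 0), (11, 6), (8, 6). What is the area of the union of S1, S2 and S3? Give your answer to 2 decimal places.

79.60

By inclusion–exclusion:
Individual areas: |S1| = 48, |S2| = 26, |S3| = 18.
|S1∩S2| = 1.6.
|S1∩S3|: x∈[8,9], y∈[4,6] → 1·2 = 2.
|S2∩S3| = 10.2222.
|S1∩S2∩S3| = 1.4222.
|S1 ∪ S2 ∪ S3| = 92 − 13.8222 + 1.4222 = 79.60.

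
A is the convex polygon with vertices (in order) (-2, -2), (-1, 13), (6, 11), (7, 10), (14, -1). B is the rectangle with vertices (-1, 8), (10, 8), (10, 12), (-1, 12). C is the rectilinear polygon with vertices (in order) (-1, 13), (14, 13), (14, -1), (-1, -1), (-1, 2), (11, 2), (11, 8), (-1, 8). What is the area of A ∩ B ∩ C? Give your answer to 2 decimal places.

30.02

The intersection is the polygon with vertices (7,10), (8.273,8), (-1,8), (-1,12), (2.5,12), (6,11).
By the shoelace formula its area is 30.02.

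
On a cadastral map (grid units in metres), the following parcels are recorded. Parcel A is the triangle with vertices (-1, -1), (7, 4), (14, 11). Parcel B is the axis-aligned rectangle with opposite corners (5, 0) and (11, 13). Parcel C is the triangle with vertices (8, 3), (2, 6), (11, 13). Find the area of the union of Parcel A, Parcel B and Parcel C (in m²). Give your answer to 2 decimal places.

By inclusion–exclusion:
Individual areas: |Parcel A| = 10.5, |Parcel B| = 78, |Parcel C| = 34.5.
|Parcel A∩Parcel B| = 6.45.
|Parcel A∩Parcel C| = 3.7413.
|Parcel B∩Parcel C| = 28.75.
|Parcel A∩Parcel B∩Parcel C| = 3.7413.
|Parcel A ∪ Parcel B ∪ Parcel C| = 123 − 38.9413 + 3.7413 = 87.80.

87.80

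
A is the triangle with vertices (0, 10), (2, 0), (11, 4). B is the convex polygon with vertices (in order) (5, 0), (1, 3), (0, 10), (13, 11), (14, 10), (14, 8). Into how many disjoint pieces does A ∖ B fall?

2

A ∖ B splits into 2 disjoint pieces (area 2.7148, area 1.3803).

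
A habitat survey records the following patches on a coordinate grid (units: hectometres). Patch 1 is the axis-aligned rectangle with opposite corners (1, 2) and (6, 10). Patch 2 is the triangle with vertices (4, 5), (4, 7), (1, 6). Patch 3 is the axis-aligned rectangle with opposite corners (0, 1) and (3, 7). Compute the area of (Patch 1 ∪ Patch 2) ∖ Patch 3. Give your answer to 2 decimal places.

|Patch 1 ∪ Patch 2| = 40.
|(Patch 1 ∪ Patch 2) ∩ Patch 3| = 10.
|(Patch 1 ∪ Patch 2) ∖ Patch 3| = 40 − 10 = 30.00.

30.00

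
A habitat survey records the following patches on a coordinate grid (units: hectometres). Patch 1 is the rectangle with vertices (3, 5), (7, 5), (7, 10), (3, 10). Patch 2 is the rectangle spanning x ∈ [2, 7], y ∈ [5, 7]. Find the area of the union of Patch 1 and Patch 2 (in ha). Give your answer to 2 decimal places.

22.00

By inclusion–exclusion:
Individual areas: |Patch 1| = 20, |Patch 2| = 10.
|Patch 1∩Patch 2|: x∈[3,7], y∈[5,7] → 4·2 = 8.
|Patch 1 ∪ Patch 2| = 30 − 8 = 22.00.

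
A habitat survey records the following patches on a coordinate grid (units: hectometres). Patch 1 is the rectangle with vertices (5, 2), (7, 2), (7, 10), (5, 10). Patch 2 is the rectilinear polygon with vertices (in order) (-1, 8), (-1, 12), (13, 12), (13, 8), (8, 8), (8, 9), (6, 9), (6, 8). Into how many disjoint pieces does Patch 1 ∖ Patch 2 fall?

1

Patch 1 ∖ Patch 2 is a single connected region.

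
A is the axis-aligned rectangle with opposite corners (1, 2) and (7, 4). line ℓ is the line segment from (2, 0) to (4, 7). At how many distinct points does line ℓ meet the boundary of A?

The segment meets the boundary at (3.143,4), (2.571,2).

2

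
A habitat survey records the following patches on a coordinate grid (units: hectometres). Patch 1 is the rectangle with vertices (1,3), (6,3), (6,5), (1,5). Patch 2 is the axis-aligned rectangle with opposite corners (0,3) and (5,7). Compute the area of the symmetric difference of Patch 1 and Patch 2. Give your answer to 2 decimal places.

|Patch 1∩Patch 2|: x∈[1,5], y∈[3,5] → 4·2 = 8.
|Patch 1 △ Patch 2| = |Patch 1| + |Patch 2| − 2·|Patch 1∩Patch 2| = 10 + 20 − 16 = 14.00.

14.00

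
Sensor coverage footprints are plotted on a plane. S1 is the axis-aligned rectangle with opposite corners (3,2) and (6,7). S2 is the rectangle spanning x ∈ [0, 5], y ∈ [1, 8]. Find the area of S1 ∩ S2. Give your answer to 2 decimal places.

10.00

|S1∩S2|: x∈[3,5], y∈[2,7] → 2·5 = 10.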